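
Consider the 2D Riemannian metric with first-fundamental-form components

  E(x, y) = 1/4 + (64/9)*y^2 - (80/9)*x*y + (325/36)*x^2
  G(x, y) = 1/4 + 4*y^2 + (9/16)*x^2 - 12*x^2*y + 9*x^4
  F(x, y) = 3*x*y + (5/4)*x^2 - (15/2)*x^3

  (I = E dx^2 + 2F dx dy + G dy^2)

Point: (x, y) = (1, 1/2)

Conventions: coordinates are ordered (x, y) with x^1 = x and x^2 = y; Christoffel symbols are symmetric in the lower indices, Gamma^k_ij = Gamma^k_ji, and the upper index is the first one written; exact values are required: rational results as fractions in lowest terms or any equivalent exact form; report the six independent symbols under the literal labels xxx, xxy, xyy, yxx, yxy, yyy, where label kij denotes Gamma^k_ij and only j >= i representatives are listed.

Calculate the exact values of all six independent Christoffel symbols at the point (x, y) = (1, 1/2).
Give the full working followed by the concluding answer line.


E = 119/18, F = -19/4, G = 77/16 at the point
E_x = 245/18, E_y = -16/9, F_x = -37/2, F_y = 3, G_x = 201/8, G_y = -8
EG - F^2 = 2665/288;  g^inv = (288/2665) * [[77/16, 19/4], [19/4, 119/18]]
first-kind symbols [ij,l] = (1/2)(d_i g_jl + d_j g_il - d_l g_ij): [xx,x] = E_x/2 = 245/36, [xx,y] = F_x - E_y/2 = -317/18, [xy,x] = E_y/2 = -8/9, [xy,y] = G_x/2 = 201/16, [yy,x] = F_y - G_x/2 = -153/16, [yy,y] = G_y/2 = -4
Gamma^x_ij = (G*[ij,x] - F*[ij,y])/(EG - F^2), Gamma^y_ij = (E*[ij,y] - F*[ij,x])/(EG - F^2)

Answer: Gamma_xxx = -29319/5330, Gamma_xxy = 31907/5330, Gamma_xyy = -29961/4264, Gamma_yxx = -217994/23985, Gamma_yxy = 22703/2665, Gamma_yyy = -8279/1066


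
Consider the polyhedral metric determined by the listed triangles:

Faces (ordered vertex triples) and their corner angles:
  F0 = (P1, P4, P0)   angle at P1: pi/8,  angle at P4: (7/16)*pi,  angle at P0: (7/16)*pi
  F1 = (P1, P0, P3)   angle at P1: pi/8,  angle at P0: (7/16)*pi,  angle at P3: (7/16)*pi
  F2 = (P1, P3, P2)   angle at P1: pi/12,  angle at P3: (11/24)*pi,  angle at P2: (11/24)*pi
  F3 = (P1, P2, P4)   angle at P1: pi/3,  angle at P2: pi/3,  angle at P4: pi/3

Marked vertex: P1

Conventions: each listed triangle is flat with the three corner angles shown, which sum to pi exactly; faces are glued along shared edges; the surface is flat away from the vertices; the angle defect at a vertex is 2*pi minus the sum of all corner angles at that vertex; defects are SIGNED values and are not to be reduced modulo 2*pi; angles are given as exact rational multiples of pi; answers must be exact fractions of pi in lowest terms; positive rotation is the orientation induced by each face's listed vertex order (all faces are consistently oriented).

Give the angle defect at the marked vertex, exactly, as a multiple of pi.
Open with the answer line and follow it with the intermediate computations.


Answer: defect(P1) = (4/3)*pi

Sum of corner angles at P1: (2/3)*pi
defect = 2*pi - (2/3)*pi


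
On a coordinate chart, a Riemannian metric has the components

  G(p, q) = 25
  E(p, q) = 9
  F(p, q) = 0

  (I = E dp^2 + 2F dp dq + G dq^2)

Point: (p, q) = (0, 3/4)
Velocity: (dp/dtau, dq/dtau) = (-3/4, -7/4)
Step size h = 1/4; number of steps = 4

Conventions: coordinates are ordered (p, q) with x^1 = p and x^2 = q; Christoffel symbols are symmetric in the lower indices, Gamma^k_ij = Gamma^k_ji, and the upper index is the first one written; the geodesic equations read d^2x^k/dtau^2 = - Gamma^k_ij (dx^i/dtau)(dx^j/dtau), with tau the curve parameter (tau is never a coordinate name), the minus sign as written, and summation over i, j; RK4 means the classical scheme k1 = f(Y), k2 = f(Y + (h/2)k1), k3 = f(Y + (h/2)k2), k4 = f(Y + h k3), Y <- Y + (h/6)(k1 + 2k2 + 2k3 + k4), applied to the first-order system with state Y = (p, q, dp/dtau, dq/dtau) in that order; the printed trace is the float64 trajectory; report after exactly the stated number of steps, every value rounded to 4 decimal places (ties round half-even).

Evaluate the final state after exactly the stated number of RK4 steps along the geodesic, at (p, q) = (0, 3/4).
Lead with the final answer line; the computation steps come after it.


Answer: p = -0.7500, q = -1.0000, dp/dtau = -0.7500, dq/dtau = -1.7500

f(Y) = (dp/dtau, dq/dtau, -Gamma^p_ij Y'^i Y'^j, -Gamma^q_ij Y'^i Y'^j) with the Gammas evaluated at the stage position; h = 0.250000; intermediate values shown to 6 dp
step 0: p = 0.0000, q = 0.7500, dp/dtau = -0.7500, dq/dtau = -1.7500
step 1:
  k1: at (p, q) = (0.000000, 0.750000), (dp/dtau, dq/dtau) = (-0.750000, -1.750000); Gamma_ppp = 0.000000, Gamma_ppq = 0.000000, Gamma_pqq = 0.000000, Gamma_qpp = 0.000000, Gamma_qpq = 0.000000, Gamma_qqq = 0.000000; k1 = (-0.750000, -1.750000, 0.000000, 0.000000)
  k2: at (p, q) = (-0.093750, 0.531250), (dp/dtau, dq/dtau) = (-0.750000, -1.750000); Gamma_ppp = 0.000000, Gamma_ppq = 0.000000, Gamma_pqq = 0.000000, Gamma_qpp = 0.000000, Gamma_qpq = 0.000000, Gamma_qqq = 0.000000; k2 = (-0.750000, -1.750000, 0.000000, 0.000000)
  k3: at (p, q) = (-0.093750, 0.531250), (dp/dtau, dq/dtau) = (-0.750000, -1.750000); Gamma_ppp = 0.000000, Gamma_ppq = 0.000000, Gamma_pqq = 0.000000, Gamma_qpp = 0.000000, Gamma_qpq = 0.000000, Gamma_qqq = 0.000000; k3 = (-0.750000, -1.750000, 0.000000, 0.000000)
  k4: at (p, q) = (-0.187500, 0.312500), (dp/dtau, dq/dtau) = (-0.750000, -1.750000); Gamma_ppp = 0.000000, Gamma_ppq = 0.000000, Gamma_pqq = 0.000000, Gamma_qpp = 0.000000, Gamma_qpq = 0.000000, Gamma_qqq = 0.000000; k4 = (-0.750000, -1.750000, 0.000000, 0.000000)
  Y <- Y + (h/6)(k1 + 2k2 + 2k3 + k4): p = -0.1875, q = 0.3125, dp/dtau = -0.7500, dq/dtau = -1.7500
step 2:
  k1: at (p, q) = (-0.187500, 0.312500), (dp/dtau, dq/dtau) = (-0.750000, -1.750000); Gamma_ppp = 0.000000, Gamma_ppq = 0.000000, Gamma_pqq = 0.000000, Gamma_qpp = 0.000000, Gamma_qpq = 0.000000, Gamma_qqq = 0.000000; k1 = (-0.750000, -1.750000, 0.000000, 0.000000)
  k2: at (p, q) = (-0.281250, 0.093750), (dp/dtau, dq/dtau) = (-0.750000, -1.750000); Gamma_ppp = 0.000000, Gamma_ppq = 0.000000, Gamma_pqq = 0.000000, Gamma_qpp = 0.000000, Gamma_qpq = 0.000000, Gamma_qqq = 0.000000; k2 = (-0.750000, -1.750000, 0.000000, 0.000000)
  k3: at (p, q) = (-0.281250, 0.093750), (dp/dtau, dq/dtau) = (-0.750000, -1.750000); Gamma_ppp = 0.000000, Gamma_ppq = 0.000000, Gamma_pqq = 0.000000, Gamma_qpp = 0.000000, Gamma_qpq = 0.000000, Gamma_qqq = 0.000000; k3 = (-0.750000, -1.750000, 0.000000, 0.000000)
  k4: at (p, q) = (-0.375000, -0.125000), (dp/dtau, dq/dtau) = (-0.750000, -1.750000); Gamma_ppp = 0.000000, Gamma_ppq = 0.000000, Gamma_pqq = 0.000000, Gamma_qpp = 0.000000, Gamma_qpq = 0.000000, Gamma_qqq = 0.000000; k4 = (-0.750000, -1.750000, 0.000000, 0.000000)
  Y <- Y + (h/6)(k1 + 2k2 + 2k3 + k4): p = -0.3750, q = -0.1250, dp/dtau = -0.7500, dq/dtau = -1.7500
step 3:
  k1: at (p, q) = (-0.375000, -0.125000), (dp/dtau, dq/dtau) = (-0.750000, -1.750000); Gamma_ppp = 0.000000, Gamma_ppq = 0.000000, Gamma_pqq = 0.000000, Gamma_qpp = 0.000000, Gamma_qpq = 0.000000, Gamma_qqq = 0.000000; k1 = (-0.750000, -1.750000, 0.000000, 0.000000)
  k2: at (p, q) = (-0.468750, -0.343750), (dp/dtau, dq/dtau) = (-0.750000, -1.750000); Gamma_ppp = 0.000000, Gamma_ppq = 0.000000, Gamma_pqq = 0.000000, Gamma_qpp = 0.000000, Gamma_qpq = 0.000000, Gamma_qqq = 0.000000; k2 = (-0.750000, -1.750000, 0.000000, 0.000000)
  k3: at (p, q) = (-0.468750, -0.343750), (dp/dtau, dq/dtau) = (-0.750000, -1.750000); Gamma_ppp = 0.000000, Gamma_ppq = 0.000000, Gamma_pqq = 0.000000, Gamma_qpp = 0.000000, Gamma_qpq = 0.000000, Gamma_qqq = 0.000000; k3 = (-0.750000, -1.750000, 0.000000, 0.000000)
  k4: at (p, q) = (-0.562500, -0.562500), (dp/dtau, dq/dtau) = (-0.750000, -1.750000); Gamma_ppp = 0.000000, Gamma_ppq = 0.000000, Gamma_pqq = 0.000000, Gamma_qpp = 0.000000, Gamma_qpq = 0.000000, Gamma_qqq = 0.000000; k4 = (-0.750000, -1.750000, 0.000000, 0.000000)
  Y <- Y + (h/6)(k1 + 2k2 + 2k3 + k4): p = -0.5625, q = -0.5625, dp/dtau = -0.7500, dq/dtau = -1.7500
step 4:
  k1: at (p, q) = (-0.562500, -0.562500), (dp/dtau, dq/dtau) = (-0.750000, -1.750000); Gamma_ppp = 0.000000, Gamma_ppq = 0.000000, Gamma_pqq = 0.000000, Gamma_qpp = 0.000000, Gamma_qpq = 0.000000, Gamma_qqq = 0.000000; k1 = (-0.750000, -1.750000, 0.000000, 0.000000)
  k2: at (p, q) = (-0.656250, -0.781250), (dp/dtau, dq/dtau) = (-0.750000, -1.750000); Gamma_ppp = 0.000000, Gamma_ppq = 0.000000, Gamma_pqq = 0.000000, Gamma_qpp = 0.000000, Gamma_qpq = 0.000000, Gamma_qqq = 0.000000; k2 = (-0.750000, -1.750000, 0.000000, 0.000000)
  k3: at (p, q) = (-0.656250, -0.781250), (dp/dtau, dq/dtau) = (-0.750000, -1.750000); Gamma_ppp = 0.000000, Gamma_ppq = 0.000000, Gamma_pqq = 0.000000, Gamma_qpp = 0.000000, Gamma_qpq = 0.000000, Gamma_qqq = 0.000000; k3 = (-0.750000, -1.750000, 0.000000, 0.000000)
  k4: at (p, q) = (-0.750000, -1.000000), (dp/dtau, dq/dtau) = (-0.750000, -1.750000); Gamma_ppp = 0.000000, Gamma_ppq = 0.000000, Gamma_pqq = 0.000000, Gamma_qpp = 0.000000, Gamma_qpq = 0.000000, Gamma_qqq = 0.000000; k4 = (-0.750000, -1.750000, 0.000000, 0.000000)
  Y <- Y + (h/6)(k1 + 2k2 + 2k3 + k4): p = -0.7500, q = -1.0000, dp/dtau = -0.7500, dq/dtau = -1.7500


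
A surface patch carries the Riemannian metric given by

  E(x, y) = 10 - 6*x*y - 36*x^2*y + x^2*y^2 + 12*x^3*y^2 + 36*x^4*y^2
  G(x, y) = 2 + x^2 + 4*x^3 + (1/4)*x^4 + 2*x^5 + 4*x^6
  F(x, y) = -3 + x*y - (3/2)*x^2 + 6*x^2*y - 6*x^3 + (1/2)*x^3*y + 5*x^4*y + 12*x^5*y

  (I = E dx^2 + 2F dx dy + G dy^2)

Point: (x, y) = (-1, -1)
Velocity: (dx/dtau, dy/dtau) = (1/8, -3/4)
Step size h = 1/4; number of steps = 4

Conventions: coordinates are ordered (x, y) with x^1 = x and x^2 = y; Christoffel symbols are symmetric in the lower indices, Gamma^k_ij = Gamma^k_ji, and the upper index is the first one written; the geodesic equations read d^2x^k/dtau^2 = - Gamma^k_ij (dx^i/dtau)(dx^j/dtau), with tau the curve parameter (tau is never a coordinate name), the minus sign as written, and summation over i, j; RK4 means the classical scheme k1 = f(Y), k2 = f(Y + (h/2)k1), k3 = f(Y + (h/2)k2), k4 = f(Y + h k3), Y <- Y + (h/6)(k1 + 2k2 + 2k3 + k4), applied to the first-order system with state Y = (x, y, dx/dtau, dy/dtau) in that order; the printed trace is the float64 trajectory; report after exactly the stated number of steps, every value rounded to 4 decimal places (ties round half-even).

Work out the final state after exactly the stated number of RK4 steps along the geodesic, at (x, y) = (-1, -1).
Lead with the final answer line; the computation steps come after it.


Answer: x = -0.9078, y = -1.7514, dx/dtau = 0.0690, dy/dtau = -0.7519

f(Y) = (dx/dtau, dy/dtau, -Gamma^x_ij Y'^i Y'^j, -Gamma^y_ij Y'^i Y'^j) with the Gammas evaluated at the stage position; h = 0.250000; intermediate values shown to 6 dp
step 0: x = -1.0000, y = -1.0000, dx/dtau = 0.1250, dy/dtau = -0.7500
step 1:
  k1: at (x, y) = (-1.000000, -1.000000), (dx/dtau, dy/dtau) = (0.125000, -0.750000); Gamma_xxx = -1.348659, Gamma_xxy = -0.613027, Gamma_xyy = 0.000000, Gamma_yxx = -0.084291, Gamma_yxy = -0.038314, Gamma_yyy = 0.000000; k1 = (0.125000, -0.750000, -0.093870, -0.005867)
  k2: at (x, y) = (-0.984375, -1.093750), (dx/dtau, dy/dtau) = (0.113266, -0.750733); Gamma_xxx = -1.403745, Gamma_xxy = -0.573264, Gamma_xyy = 0.000000, Gamma_yxx = -0.071728, Gamma_yxy = -0.029292, Gamma_yyy = 0.000000; k2 = (0.113266, -0.750733, -0.079483, -0.004061)
  k3: at (x, y) = (-0.985842, -1.093842), (dx/dtau, dy/dtau) = (0.115065, -0.750508); Gamma_xxx = -1.403112, Gamma_xxy = -0.573906, Gamma_xyy = 0.000000, Gamma_yxx = -0.072742, Gamma_yxy = -0.029753, Gamma_yyy = 0.000000; k3 = (0.115065, -0.750508, -0.080544, -0.004176)
  k4: at (x, y) = (-0.971234, -1.187627), (dx/dtau, dy/dtau) = (0.104864, -0.751044); Gamma_xxx = -1.454454, Gamma_xxy = -0.538905, Gamma_xyy = 0.000000, Gamma_yxx = -0.061224, Gamma_yxy = -0.022685, Gamma_yyy = 0.000000; k4 = (0.104864, -0.751044, -0.068892, -0.002900)
  Y <- Y + (h/6)(k1 + 2k2 + 2k3 + k4): x = -0.9714, y = -1.1876, dx/dtau = 0.1049, dy/dtau = -0.7511
step 2:
  k1: at (x, y) = (-0.971395, -1.187647), (dx/dtau, dy/dtau) = (0.104883, -0.751052); Gamma_xxx = -1.454381, Gamma_xxy = -0.538968, Gamma_xyy = 0.000000, Gamma_yxx = -0.061334, Gamma_yxy = -0.022729, Gamma_yyy = 0.000000; k1 = (0.104883, -0.751052, -0.068913, -0.002906)
  k2: at (x, y) = (-0.958284, -1.281528), (dx/dtau, dy/dtau) = (0.096269, -0.751415); Gamma_xxx = -1.502307, Gamma_xxy = -0.508190, Gamma_xyy = 0.000000, Gamma_yxx = -0.051168, Gamma_yxy = -0.017309, Gamma_yyy = 0.000000; k2 = (0.096269, -0.751415, -0.059600, -0.002030)
  k3: at (x, y) = (-0.959361, -1.281574), (dx/dtau, dy/dtau) = (0.097433, -0.751305); Gamma_xxx = -1.501721, Gamma_xxy = -0.508611, Gamma_xyy = 0.000000, Gamma_yxx = -0.051896, Gamma_yxy = -0.017576, Gamma_yyy = 0.000000; k3 = (0.097433, -0.751305, -0.060206, -0.002081)
  k4: at (x, y) = (-0.947037, -1.375473), (dx/dtau, dy/dtau) = (0.089831, -0.751572); Gamma_xxx = -1.546883, Gamma_xxy = -0.481147, Gamma_xyy = 0.000000, Gamma_yxx = -0.042554, Gamma_yxy = -0.013236, Gamma_yyy = 0.000000; k4 = (0.089831, -0.751572, -0.052486, -0.001444)
  Y <- Y + (h/6)(k1 + 2k2 + 2k3 + k4): x = -0.9471, y = -1.3755, dx/dtau = 0.0898, dy/dtau = -0.7516
step 3:
  k1: at (x, y) = (-0.947140, -1.375483), (dx/dtau, dy/dtau) = (0.089841, -0.751576); Gamma_xxx = -1.546824, Gamma_xxy = -0.481184, Gamma_xyy = 0.000000, Gamma_yxx = -0.042623, Gamma_yxy = -0.013259, Gamma_yyy = 0.000000; k1 = (0.089841, -0.751576, -0.052496, -0.001447)
  k2: at (x, y) = (-0.935910, -1.469430), (dx/dtau, dy/dtau) = (0.083278, -0.751756); Gamma_xxx = -1.589386, Gamma_xxy = -0.456683, Gamma_xyy = 0.000000, Gamma_yxx = -0.034281, Gamma_yxy = -0.009850, Gamma_yyy = 0.000000; k2 = (0.083278, -0.751756, -0.046159, -0.000996)
  k3: at (x, y) = (-0.936730, -1.469452), (dx/dtau, dy/dtau) = (0.084071, -0.751700); Gamma_xxx = -1.588850, Gamma_xxy = -0.456970, Gamma_xyy = 0.000000, Gamma_yxx = -0.034826, Gamma_yxy = -0.010016, Gamma_yyy = 0.000000; k3 = (0.084071, -0.751700, -0.046527, -0.001020)
  k4: at (x, y) = (-0.926122, -1.563408), (dx/dtau, dy/dtau) = (0.078209, -0.751830); Gamma_xxx = -1.629280, Gamma_xxy = -0.434856, Gamma_xyy = 0.000000, Gamma_yxx = -0.027131, Gamma_yxy = -0.007241, Gamma_yyy = 0.000000; k4 = (0.078209, -0.751830, -0.041173, -0.000686)
  Y <- Y + (h/6)(k1 + 2k2 + 2k3 + k4): x = -0.9262, y = -1.5634, dx/dtau = 0.0782, dy/dtau = -0.7518
step 4:
  k1: at (x, y) = (-0.926192, -1.563413), (dx/dtau, dy/dtau) = (0.078214, -0.751832); Gamma_xxx = -1.629232, Gamma_xxy = -0.434878, Gamma_xyy = 0.000000, Gamma_yxx = -0.027177, Gamma_yxy = -0.007254, Gamma_yyy = 0.000000; k1 = (0.078214, -0.751832, -0.041178, -0.000687)
  k2: at (x, y) = (-0.916415, -1.657392), (dx/dtau, dy/dtau) = (0.073067, -0.751918); Gamma_xxx = -1.667610, Gamma_xxy = -0.414915, Gamma_xyy = 0.000000, Gamma_yxx = -0.020239, Gamma_yxy = -0.005036, Gamma_yyy = 0.000000; k2 = (0.073067, -0.751918, -0.036688, -0.000445)
  k3: at (x, y) = (-0.917059, -1.657403), (dx/dtau, dy/dtau) = (0.073628, -0.751888); Gamma_xxx = -1.667120, Gamma_xxy = -0.415118, Gamma_xyy = 0.000000, Gamma_yxx = -0.020661, Gamma_yxy = -0.005145, Gamma_yyy = 0.000000; k3 = (0.073628, -0.751888, -0.036924, -0.000458)
  k4: at (x, y) = (-0.907785, -1.751385), (dx/dtau, dy/dtau) = (0.068983, -0.751947); Gamma_xxx = -1.703797, Gamma_xxy = -0.396928, Gamma_xyy = 0.000000, Gamma_yxx = -0.014234, Gamma_yxy = -0.003316, Gamma_yyy = 0.000000; k4 = (0.068983, -0.751947, -0.033071, -0.000276)
  Y <- Y + (h/6)(k1 + 2k2 + 2k3 + k4): x = -0.9078, y = -1.7514, dx/dtau = 0.0690, dy/dtau = -0.7519


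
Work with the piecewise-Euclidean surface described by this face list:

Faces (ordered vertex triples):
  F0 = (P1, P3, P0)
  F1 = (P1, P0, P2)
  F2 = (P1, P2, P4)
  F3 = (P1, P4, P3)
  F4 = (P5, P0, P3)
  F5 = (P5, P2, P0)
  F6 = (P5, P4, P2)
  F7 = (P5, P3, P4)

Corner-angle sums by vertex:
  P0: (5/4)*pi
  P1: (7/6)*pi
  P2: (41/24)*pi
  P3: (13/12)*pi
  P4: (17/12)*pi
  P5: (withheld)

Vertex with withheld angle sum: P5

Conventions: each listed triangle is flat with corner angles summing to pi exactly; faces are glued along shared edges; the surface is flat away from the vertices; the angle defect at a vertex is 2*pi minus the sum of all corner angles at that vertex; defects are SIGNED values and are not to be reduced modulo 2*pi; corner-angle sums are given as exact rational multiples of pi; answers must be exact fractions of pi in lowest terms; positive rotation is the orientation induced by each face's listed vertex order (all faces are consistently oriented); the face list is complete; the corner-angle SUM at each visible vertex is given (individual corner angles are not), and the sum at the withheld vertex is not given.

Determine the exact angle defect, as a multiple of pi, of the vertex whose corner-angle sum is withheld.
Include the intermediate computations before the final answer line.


V = 6, E = 12, F = 8; chi = V - E + F = 2
Gauss-Bonnet: total defect = 2*pi*chi = 4*pi; visible defects sum to (27/8)*pi

Answer: defect(P5) = (5/8)*pi


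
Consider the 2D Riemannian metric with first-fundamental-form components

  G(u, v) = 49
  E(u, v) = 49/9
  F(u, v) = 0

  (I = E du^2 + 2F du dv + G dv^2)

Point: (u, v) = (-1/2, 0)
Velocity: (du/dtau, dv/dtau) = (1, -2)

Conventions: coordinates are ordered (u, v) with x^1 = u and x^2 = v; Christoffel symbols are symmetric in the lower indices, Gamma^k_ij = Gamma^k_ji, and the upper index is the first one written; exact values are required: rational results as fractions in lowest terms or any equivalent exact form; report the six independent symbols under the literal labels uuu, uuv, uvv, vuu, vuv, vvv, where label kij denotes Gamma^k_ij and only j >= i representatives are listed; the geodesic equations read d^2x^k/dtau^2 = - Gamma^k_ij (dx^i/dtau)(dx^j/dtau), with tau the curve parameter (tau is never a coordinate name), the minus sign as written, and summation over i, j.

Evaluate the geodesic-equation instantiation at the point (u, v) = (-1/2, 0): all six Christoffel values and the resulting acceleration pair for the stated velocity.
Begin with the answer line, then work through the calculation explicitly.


Answer: Gamma_uuu = 0, Gamma_uuv = 0, Gamma_uvv = 0, Gamma_vuu = 0, Gamma_vuv = 0, Gamma_vvv = 0; accelerations (d^2u/dtau^2, d^2v/dtau^2) = (0, 0)

E = 49/9, F = 0, G = 49 at the point
E_u = 0, E_v = 0, F_u = 0, F_v = 0, G_u = 0, G_v = 0
EG - F^2 = 2401/9;  g^inv = (9/2401) * [[49, 0], [0, 49/9]]
first-kind symbols [ij,l] = (1/2)(d_i g_jl + d_j g_il - d_l g_ij): [uu,u] = E_u/2 = 0, [uu,v] = F_u - E_v/2 = 0, [uv,u] = E_v/2 = 0, [uv,v] = G_u/2 = 0, [vv,u] = F_v - G_u/2 = 0, [vv,v] = G_v/2 = 0
Gamma^u_ij = (G*[ij,u] - F*[ij,v])/(EG - F^2), Gamma^v_ij = (E*[ij,v] - F*[ij,u])/(EG - F^2)
Gamma_uuu = 0, Gamma_uuv = 0, Gamma_uvv = 0, Gamma_vuu = 0, Gamma_vuv = 0, Gamma_vvv = 0
d^2u/dtau^2 = -(Gamma_uuu*(1)^2 + 2*Gamma_uuv*(1)*(-2) + Gamma_uvv*(-2)^2) = 0
d^2v/dtau^2 = -(Gamma_vuu*(1)^2 + 2*Gamma_vuv*(1)*(-2) + Gamma_vvv*(-2)^2) = 0


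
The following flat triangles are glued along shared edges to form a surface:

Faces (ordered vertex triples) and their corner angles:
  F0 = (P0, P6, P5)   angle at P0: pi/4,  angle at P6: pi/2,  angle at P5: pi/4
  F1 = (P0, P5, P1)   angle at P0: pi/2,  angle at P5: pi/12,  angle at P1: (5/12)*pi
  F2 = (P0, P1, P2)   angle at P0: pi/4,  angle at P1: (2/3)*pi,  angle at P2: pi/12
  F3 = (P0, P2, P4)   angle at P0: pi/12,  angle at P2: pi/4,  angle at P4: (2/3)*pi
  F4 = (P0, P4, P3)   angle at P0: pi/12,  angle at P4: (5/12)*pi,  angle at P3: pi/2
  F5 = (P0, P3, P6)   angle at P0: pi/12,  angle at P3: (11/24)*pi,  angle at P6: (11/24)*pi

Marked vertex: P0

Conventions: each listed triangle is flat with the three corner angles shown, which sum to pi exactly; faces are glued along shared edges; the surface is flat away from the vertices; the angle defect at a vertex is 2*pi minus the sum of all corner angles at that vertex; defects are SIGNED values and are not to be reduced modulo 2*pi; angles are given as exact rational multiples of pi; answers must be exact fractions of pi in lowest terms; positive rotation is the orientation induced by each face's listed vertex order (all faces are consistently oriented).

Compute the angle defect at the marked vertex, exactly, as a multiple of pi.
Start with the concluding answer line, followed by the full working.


Answer: defect(P0) = (3/4)*pi

Sum of corner angles at P0: (5/4)*pi
defect = 2*pi - (5/4)*pi


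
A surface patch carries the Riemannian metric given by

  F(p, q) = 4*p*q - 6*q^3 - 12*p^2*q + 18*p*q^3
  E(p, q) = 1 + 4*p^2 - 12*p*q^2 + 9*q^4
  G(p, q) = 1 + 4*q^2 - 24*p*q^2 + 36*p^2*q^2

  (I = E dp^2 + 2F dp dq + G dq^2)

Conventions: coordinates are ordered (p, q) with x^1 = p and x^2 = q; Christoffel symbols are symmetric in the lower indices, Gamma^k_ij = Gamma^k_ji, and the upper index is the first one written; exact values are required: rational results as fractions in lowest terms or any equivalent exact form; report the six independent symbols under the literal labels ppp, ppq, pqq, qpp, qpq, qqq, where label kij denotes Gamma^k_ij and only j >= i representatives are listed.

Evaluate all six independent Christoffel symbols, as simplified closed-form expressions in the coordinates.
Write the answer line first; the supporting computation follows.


Answer: Gamma_ppp = (4*p - 6*q^2)/(36*p^2*q^2 + 4*p^2 - 36*p*q^2 + 9*q^4 + 4*q^2 + 1), Gamma_ppq = (-12*p*q + 18*q^3)/(36*p^2*q^2 + 4*p^2 - 36*p*q^2 + 9*q^4 + 4*q^2 + 1), Gamma_pqq = (-12*p^2 + 18*p*q^2 + 4*p - 6*q^2)/(36*p^2*q^2 + 4*p^2 - 36*p*q^2 + 9*q^4 + 4*q^2 + 1), Gamma_qpp = (-12*p*q + 4*q)/(36*p^2*q^2 + 4*p^2 - 36*p*q^2 + 9*q^4 + 4*q^2 + 1), Gamma_qpq = (36*p*q^2 - 12*q^2)/(36*p^2*q^2 + 4*p^2 - 36*p*q^2 + 9*q^4 + 4*q^2 + 1), Gamma_qqq = (36*p^2*q - 24*p*q + 4*q)/(36*p^2*q^2 + 4*p^2 - 36*p*q^2 + 9*q^4 + 4*q^2 + 1)

E = 1 + 4*p^2 - 12*p*q^2 + 9*q^4; F = 4*p*q - 6*q^3 - 12*p^2*q + 18*p*q^3; G = 1 + 4*q^2 - 24*p*q^2 + 36*p^2*q^2
Gamma^k_ij = (1/2) g^{kl} (d_i g_jl + d_j g_il - d_l g_ij), with g^inv = (1/(EG-F^2)) [[G, -F], [-F, E]]
first partials: E_p = 8*p - 12*q^2, E_q = -24*p*q + 36*q^3, F_p = 4*q - 24*p*q + 18*q^3, F_q = 4*p - 18*q^2 - 12*p^2 + 54*p*q^2, G_p = -24*q^2 + 72*p*q^2, G_q = 8*q - 48*p*q + 72*p^2*q
D = EG - F^2 = 1 + 4*q^2 + 4*p^2 - 36*p*q^2 + 9*q^4 + 36*p^2*q^2
expanded: Gamma^p_pp = (G E_p - 2F F_p + F E_q)/(2D), Gamma^p_pq = (G E_q - F G_p)/(2D), Gamma^p_qq = (2G F_q - G G_p - F G_q)/(2D), Gamma^q_pp = (2E F_p - E E_q - F E_p)/(2D), Gamma^q_pq = (E G_p - F E_q)/(2D), Gamma^q_qq = (E G_q - 2F F_q + F G_p)/(2D); substitute and cancel common factors


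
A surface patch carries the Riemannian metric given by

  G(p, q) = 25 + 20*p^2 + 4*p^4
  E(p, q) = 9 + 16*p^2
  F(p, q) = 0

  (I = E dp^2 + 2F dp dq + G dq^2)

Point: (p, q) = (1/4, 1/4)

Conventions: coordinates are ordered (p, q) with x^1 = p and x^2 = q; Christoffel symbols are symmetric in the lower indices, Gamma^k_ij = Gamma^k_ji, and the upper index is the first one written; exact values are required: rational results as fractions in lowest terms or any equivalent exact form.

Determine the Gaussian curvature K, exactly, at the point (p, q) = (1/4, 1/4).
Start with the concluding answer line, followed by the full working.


Answer: K = -72/1025

E = 10, F = 0, G = 1681/64, EG - F^2 = 8405/32 at the point
E_p = 8, E_q = 0, F_p = 0, F_q = 0, G_p = 41/4, G_q = 0
E_qq = 0, F_pq = 0, G_pp = 43
K follows from Brioschi's formula, (det M1 - det M2)/(EG - F^2)^2.
M1 = [[-E_qq/2 + F_pq - G_pp/2, E_p/2, F_p - E_q/2], [F_q - G_p/2, E, F], [G_q/2, F, G]] = [[-43/2, 4, 0], [-41/8, 10, 0], [0, 0, 1681/64]]; det M1 = -653909/128
M2 = [[0, E_q/2, G_p/2], [E_q/2, E, F], [G_p/2, F, G]] = [[0, 0, 41/8], [0, 10, 0], [41/8, 0, 1681/64]]; det M2 = -8405/32
det M1 - det M2 = -620289/128; K = -620289/128 / (8405/32)^2 = -72/1025


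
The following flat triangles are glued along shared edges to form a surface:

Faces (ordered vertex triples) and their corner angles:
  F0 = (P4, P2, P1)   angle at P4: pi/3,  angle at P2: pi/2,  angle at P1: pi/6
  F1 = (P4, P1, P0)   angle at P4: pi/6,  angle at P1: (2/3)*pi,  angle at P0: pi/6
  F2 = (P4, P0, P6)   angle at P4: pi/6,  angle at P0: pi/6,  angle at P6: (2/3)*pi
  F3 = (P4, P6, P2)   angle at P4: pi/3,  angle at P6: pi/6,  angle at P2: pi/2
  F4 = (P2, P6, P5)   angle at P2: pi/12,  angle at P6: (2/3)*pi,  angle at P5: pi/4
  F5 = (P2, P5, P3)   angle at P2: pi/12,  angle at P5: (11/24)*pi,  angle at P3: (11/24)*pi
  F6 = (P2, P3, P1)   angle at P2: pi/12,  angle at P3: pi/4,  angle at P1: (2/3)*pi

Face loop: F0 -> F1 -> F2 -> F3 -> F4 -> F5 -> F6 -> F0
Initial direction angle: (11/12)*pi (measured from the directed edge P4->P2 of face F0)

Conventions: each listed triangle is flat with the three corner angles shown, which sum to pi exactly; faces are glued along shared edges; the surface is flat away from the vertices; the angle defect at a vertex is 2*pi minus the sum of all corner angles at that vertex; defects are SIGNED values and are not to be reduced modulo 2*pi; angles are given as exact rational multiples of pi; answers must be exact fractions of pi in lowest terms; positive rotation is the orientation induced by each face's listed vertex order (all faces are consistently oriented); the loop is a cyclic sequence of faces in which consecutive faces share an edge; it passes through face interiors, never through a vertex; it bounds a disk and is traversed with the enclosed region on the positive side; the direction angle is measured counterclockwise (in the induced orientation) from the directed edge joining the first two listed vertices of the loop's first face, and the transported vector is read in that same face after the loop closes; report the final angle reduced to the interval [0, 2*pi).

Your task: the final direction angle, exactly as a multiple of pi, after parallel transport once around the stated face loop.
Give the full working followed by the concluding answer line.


enclosed vertex P2: corner angles sum to (5/4)*pi, defect = 2*pi - (5/4)*pi = (3/4)*pi
enclosed vertex P4: corner angles sum to pi, defect = 2*pi - pi = pi
by Gauss-Bonnet the loop rotates the vector by the enclosed defect sum (positive orientation, mod 2*pi)
final angle = (11/12)*pi + (7/4)*pi = (2/3)*pi (mod 2*pi)

Answer: final direction angle = (2/3)*pi


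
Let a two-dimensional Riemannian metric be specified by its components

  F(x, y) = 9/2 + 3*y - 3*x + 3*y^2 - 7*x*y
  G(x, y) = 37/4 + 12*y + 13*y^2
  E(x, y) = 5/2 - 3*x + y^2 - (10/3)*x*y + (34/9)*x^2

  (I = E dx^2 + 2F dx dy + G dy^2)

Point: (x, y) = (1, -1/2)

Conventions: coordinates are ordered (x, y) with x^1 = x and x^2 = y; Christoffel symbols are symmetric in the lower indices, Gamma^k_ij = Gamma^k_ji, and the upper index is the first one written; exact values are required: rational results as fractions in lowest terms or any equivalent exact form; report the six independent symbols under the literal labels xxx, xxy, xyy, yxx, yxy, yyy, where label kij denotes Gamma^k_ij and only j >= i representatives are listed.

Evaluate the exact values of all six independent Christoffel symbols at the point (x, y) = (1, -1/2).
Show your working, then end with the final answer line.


E = 187/36, F = 17/4, G = 13/2 at the point
E_x = 56/9, E_y = -13/3, F_x = 1/2, F_y = -7, G_x = 0, G_y = -1
EG - F^2 = 2261/144;  g^inv = (144/2261) * [[13/2, -17/4], [-17/4, 187/36]]
first-kind symbols [ij,l] = (1/2)(d_i g_jl + d_j g_il - d_l g_ij): [xx,x] = E_x/2 = 28/9, [xx,y] = F_x - E_y/2 = 8/3, [xy,x] = E_y/2 = -13/6, [xy,y] = G_x/2 = 0, [yy,x] = F_y - G_x/2 = -7, [yy,y] = G_y/2 = -1/2
Gamma^x_ij = (G*[ij,x] - F*[ij,y])/(EG - F^2), Gamma^y_ij = (E*[ij,y] - F*[ij,x])/(EG - F^2)

Answer: Gamma_xxx = 1280/2261, Gamma_xxy = -2028/2261, Gamma_xyy = -6246/2261, Gamma_yxx = 16/399, Gamma_yxy = 78/133, Gamma_yyy = 230/133


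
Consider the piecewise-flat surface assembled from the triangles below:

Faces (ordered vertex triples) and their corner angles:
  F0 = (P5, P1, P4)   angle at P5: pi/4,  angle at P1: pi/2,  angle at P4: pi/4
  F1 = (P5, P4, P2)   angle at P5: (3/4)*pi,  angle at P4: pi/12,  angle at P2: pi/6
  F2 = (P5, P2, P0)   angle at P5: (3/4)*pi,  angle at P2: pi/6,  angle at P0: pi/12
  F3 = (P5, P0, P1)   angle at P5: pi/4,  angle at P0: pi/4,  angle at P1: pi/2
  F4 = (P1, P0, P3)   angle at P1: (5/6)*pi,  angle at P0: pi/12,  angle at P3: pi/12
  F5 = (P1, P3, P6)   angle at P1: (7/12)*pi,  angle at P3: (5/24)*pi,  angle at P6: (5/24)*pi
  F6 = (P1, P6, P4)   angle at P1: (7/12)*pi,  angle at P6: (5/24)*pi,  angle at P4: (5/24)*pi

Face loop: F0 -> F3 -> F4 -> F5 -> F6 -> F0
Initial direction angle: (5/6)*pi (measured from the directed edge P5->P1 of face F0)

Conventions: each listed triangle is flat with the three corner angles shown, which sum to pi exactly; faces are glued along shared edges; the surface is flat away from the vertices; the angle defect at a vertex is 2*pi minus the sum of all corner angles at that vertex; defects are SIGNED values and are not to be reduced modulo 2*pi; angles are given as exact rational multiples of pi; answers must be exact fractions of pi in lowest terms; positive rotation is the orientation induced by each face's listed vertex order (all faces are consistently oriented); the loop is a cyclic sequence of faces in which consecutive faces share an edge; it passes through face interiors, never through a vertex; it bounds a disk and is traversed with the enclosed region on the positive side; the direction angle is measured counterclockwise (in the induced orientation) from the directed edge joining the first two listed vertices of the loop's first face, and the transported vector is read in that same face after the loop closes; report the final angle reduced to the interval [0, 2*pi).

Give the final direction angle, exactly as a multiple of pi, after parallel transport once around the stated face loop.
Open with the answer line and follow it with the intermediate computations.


Answer: final direction angle = (11/6)*pi

enclosed vertex P1: corner angles sum to 3*pi, defect = 2*pi - 3*pi = -pi
the final direction is the initial angle plus the enclosed defects, taken mod 2*pi in the induced orientation
final angle = (5/6)*pi - pi = (11/6)*pi (mod 2*pi)


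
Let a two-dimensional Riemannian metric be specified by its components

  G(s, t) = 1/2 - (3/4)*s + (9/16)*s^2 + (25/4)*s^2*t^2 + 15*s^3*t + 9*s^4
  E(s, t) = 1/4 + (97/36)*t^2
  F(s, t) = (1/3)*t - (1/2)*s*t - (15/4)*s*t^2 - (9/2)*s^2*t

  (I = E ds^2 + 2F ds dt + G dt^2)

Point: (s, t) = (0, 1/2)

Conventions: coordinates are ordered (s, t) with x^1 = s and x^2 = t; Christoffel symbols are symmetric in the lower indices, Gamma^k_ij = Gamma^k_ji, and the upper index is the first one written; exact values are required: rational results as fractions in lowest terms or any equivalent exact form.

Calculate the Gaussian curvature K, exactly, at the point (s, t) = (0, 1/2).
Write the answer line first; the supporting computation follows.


Answer: K = -251307/15625

E = 133/144, F = 1/6, G = 1/2, EG - F^2 = 125/288 at the point
E_s = 0, E_t = 97/36, F_s = -19/16, F_t = 1/3, G_s = -3/4, G_t = 0
E_tt = 97/18, F_st = -17/4, G_ss = 17/4
Compute both Brioschi determinants and normalise by (EG - F^2)^2.
M1 = [[-E_tt/2 + F_st - G_ss/2, E_s/2, F_s - E_t/2], [F_t - G_s/2, E, F], [G_t/2, F, G]] = [[-653/72, 0, -365/144], [17/24, 133/144, 1/6], [0, 1/6, 1/2]]; det M1 = -43915/10368
M2 = [[0, E_t/2, G_s/2], [E_t/2, E, F], [G_s/2, F, G]] = [[0, 97/72, -3/8], [97/72, 133/144, 1/6], [-3/8, 1/6, 1/2]]; det M2 = -100013/82944
det M1 - det M2 = -27923/9216; K = -27923/9216 / (125/288)^2 = -251307/15625


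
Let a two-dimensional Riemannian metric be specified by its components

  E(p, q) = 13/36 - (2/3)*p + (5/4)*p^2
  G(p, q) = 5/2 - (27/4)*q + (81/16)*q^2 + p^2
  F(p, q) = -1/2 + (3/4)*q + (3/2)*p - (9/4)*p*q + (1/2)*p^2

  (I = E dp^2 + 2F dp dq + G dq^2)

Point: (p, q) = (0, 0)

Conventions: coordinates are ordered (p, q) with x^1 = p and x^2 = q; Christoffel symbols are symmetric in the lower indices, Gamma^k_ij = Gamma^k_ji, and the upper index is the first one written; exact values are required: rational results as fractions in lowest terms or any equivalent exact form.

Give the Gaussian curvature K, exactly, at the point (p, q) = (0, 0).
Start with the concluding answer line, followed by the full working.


Answer: K = -4113/2209

E = 13/36, F = -1/2, G = 5/2, EG - F^2 = 47/72 at the point
E_p = -2/3, E_q = 0, F_p = 3/2, F_q = 3/4, G_p = 0, G_q = -27/4
E_qq = 0, F_pq = -9/4, G_pp = 2
K follows from Brioschi's formula, (det M1 - det M2)/(EG - F^2)^2.
M1 = [[-E_qq/2 + F_pq - G_pp/2, E_p/2, F_p - E_q/2], [F_q - G_p/2, E, F], [G_q/2, F, G]] = [[-13/4, -1/3, 3/2], [3/4, 13/36, -1/2], [-27/8, -1/2, 5/2]]; det M1 = -457/576
M2 = [[0, E_q/2, G_p/2], [E_q/2, E, F], [G_p/2, F, G]] = [[0, 0, 0], [0, 13/36, -1/2], [0, -1/2, 5/2]]; det M2 = 0
det M1 - det M2 = -457/576; K = -457/576 / (47/72)^2 = -4113/2209


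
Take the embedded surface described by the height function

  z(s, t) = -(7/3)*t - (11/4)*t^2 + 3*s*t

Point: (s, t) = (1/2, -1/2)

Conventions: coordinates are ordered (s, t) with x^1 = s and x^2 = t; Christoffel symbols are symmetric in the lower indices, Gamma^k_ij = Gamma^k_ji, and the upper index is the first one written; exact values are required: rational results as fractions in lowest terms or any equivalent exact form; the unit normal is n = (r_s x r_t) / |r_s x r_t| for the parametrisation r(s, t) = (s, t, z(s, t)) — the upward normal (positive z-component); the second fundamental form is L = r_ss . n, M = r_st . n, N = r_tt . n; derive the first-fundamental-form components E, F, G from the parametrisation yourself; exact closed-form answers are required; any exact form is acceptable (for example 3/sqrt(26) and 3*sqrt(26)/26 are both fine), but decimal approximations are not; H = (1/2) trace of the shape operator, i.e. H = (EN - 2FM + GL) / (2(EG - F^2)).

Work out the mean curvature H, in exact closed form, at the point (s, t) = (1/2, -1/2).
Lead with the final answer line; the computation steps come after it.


Answer: H = -540*sqrt(997)/994009

z_s = -3/2, z_t = 23/12, z_ss = 0, z_st = 3, z_tt = -11/2
E = 13/4, F = -23/8, G = 673/144; answer radicand W^2 = 997/144
unnormalised second-form numerators: l = 0, m = 3, n = -11/2; L = l/sqrt(997/144), and similarly M = m/sqrt(W^2), N = n/sqrt(W^2)
H = (E*n - 2*F*m + G*l) / (2*(EG - F^2)*sqrt(W^2)); E*n - 2*F*m + G*l = -5/8, EG - F^2 = 997/144, so H = (-45/997)/sqrt(997/144)


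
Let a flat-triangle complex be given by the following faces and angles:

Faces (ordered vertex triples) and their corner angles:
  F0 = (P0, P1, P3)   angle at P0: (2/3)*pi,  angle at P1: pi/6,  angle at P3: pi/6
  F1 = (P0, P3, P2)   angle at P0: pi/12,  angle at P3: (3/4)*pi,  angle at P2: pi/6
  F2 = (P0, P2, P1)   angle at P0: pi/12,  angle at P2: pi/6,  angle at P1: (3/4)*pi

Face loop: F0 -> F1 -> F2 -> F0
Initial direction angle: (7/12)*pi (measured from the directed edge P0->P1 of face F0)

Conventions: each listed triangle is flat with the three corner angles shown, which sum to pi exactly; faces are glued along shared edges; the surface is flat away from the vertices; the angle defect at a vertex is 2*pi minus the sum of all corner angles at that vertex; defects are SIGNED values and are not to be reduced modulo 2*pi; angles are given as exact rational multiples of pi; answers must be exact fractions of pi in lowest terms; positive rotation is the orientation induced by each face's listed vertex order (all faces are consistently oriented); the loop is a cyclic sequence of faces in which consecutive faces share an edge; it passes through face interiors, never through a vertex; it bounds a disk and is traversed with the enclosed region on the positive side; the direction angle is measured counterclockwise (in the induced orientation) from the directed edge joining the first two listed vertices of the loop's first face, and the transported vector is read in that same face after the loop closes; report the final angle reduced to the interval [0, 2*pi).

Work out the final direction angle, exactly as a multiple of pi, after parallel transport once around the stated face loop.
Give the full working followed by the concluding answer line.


enclosed vertex P0: corner angles sum to (5/6)*pi, defect = 2*pi - (5/6)*pi = (7/6)*pi
holonomy = initial angle + sum of enclosed defects (mod 2*pi), positive in the induced orientation
final angle = (7/12)*pi + (7/6)*pi = (7/4)*pi (mod 2*pi)

Answer: final direction angle = (7/4)*pi


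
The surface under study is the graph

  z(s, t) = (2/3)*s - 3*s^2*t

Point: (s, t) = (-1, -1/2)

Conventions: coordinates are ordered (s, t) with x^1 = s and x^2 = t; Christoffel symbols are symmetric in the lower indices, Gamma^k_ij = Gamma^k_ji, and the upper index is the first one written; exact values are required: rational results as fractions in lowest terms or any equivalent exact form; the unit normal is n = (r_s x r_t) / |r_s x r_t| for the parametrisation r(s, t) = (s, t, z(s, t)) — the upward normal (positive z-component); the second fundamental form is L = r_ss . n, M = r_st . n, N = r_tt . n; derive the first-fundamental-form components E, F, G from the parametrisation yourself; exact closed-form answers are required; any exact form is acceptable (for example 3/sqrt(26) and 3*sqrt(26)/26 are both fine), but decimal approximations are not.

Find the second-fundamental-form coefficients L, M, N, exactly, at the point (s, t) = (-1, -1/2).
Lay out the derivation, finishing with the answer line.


z_s = -7/3, z_t = -3, z_ss = 3, z_st = 6, z_tt = 0
E = 58/9, F = 7, G = 10; answer radicand W^2 = 139/9
unnormalised second-form numerators: l = 3, m = 6, n = 0; L = l/sqrt(139/9), and similarly M = m/sqrt(W^2), N = n/sqrt(W^2)

Answer: L = 9*sqrt(139)/139, M = 18*sqrt(139)/139, N = 0


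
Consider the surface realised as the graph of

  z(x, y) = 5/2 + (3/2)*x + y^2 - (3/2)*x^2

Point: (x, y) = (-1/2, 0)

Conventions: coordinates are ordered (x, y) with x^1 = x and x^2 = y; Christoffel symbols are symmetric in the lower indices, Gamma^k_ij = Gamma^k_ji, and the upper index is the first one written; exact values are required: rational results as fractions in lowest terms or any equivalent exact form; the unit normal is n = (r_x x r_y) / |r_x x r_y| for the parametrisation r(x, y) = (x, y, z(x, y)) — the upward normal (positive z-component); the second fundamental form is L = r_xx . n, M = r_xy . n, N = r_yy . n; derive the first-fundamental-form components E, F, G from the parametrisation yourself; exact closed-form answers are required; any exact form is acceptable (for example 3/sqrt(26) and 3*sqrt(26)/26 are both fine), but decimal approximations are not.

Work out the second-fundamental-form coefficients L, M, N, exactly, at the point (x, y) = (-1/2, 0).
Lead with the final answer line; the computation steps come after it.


Answer: L = -3*sqrt(10)/10, M = 0, N = sqrt(10)/5

z_x = 3, z_y = 0, z_xx = -3, z_xy = 0, z_yy = 2
E = 10, F = 0, G = 1; answer radicand W^2 = 10
unnormalised second-form numerators: l = -3, m = 0, n = 2; L = l/sqrt(10), and similarly M = m/sqrt(W^2), N = n/sqrt(W^2)


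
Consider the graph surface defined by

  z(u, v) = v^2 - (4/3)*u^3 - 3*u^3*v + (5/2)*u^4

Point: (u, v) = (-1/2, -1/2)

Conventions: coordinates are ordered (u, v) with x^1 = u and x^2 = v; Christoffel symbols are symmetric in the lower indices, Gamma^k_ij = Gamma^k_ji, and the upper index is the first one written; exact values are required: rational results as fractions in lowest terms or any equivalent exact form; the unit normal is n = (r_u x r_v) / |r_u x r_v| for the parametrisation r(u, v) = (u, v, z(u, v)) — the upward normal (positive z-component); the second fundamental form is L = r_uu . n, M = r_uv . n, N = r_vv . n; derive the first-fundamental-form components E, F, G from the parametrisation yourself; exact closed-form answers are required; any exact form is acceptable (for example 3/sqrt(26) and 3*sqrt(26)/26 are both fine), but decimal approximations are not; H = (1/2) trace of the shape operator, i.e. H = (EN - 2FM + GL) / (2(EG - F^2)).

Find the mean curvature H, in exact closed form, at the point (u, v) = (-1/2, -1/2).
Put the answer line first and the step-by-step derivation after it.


Answer: H = 2231*sqrt(170)/14450

z_u = -9/8, z_v = -5/8, z_uu = 7, z_uv = -9/4, z_vv = 2
E = 145/64, F = 45/64, G = 89/64; answer radicand W^2 = 85/32
unnormalised second-form numerators: l = 7, m = -9/4, n = 2; L = l/sqrt(85/32), and similarly M = m/sqrt(W^2), N = n/sqrt(W^2)
H = (E*n - 2*F*m + G*l) / (2*(EG - F^2)*sqrt(W^2)); E*n - 2*F*m + G*l = 2231/128, EG - F^2 = 85/32, so H = (2231/680)/sqrt(85/32)
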